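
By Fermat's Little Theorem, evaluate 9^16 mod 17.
By Fermat's Little Theorem, 9^{16} ≡ 1 mod 17 since 17 is prime and gcd(9, 17) = 1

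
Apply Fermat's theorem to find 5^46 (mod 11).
By Fermat: 5^{10} ≡ 1 (mod 11). 46 = 4×10 + 6. So 5^{46} ≡ 5^{6} ≡ 5 (mod 11)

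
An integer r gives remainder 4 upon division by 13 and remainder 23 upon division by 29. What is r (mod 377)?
M = 13 × 29 = 377. M₁ = 29, y₁ ≡ 9 (mod 13). M₂ = 13, y₂ ≡ 9 (mod 29). r = 4×29×9 + 23×13×9 ≡ 342 (mod 377)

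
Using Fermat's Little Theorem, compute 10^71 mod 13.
By Fermat: 10^{12} ≡ 1 (mod 13). 71 = 5×12 + 11. So 10^{71} ≡ 10^{11} ≡ 4 (mod 13)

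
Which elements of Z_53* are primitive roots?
There are φ(52) = 24 primitive roots mod 53: {2, 3, 5, 8, 12, 14, 18, 19, 20, 21, 22, 26, 27, 31, 32, 33, 34, 35, 39, 41, 45, 48, 50, 51}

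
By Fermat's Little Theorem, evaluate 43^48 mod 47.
By Fermat: 43^{46} ≡ 1 (mod 47). So 43^{48} = 43^{46} · 43^{2} ≡ 43^{2} ≡ 16 (mod 47)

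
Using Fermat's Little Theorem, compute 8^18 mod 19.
By Fermat's Little Theorem, 8^{18} ≡ 1 mod 19 since 19 is prime and gcd(8, 19) = 1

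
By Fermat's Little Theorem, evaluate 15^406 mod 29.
By Fermat: 15^{28} ≡ 1 mod 29. 406 ≡ 14 mod 28. So 15^{406} ≡ 15^{14} ≡ 28 mod 29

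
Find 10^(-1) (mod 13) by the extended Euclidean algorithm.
Extended GCD: 10(4) + 13(-3) = 1. So 10^(-1) ≡ 4 (mod 13). Verify: 10 × 4 = 40 ≡ 1 (mod 13)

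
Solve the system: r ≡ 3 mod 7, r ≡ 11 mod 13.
M = 7 × 13 = 91. M₁ = 13, y₁ ≡ 6 mod 7. M₂ = 7, y₂ ≡ 2 mod 13. r = 3×13×6 + 11×7×2 ≡ 24 mod 91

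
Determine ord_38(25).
Powers of 25 mod 38: 25^1≡25, 25^2≡17, 25^3≡7, 25^4≡23, 25^5≡5, 25^6≡11, 25^7≡9, 25^8≡35, 25^9≡1. ord_38(25) = 9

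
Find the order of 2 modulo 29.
Powers of 2 mod 29: 2^1≡2, 2^2≡4, 2^3≡8, 2^4≡16, 2^5≡3, 2^6≡6, 2^7≡12, 2^8≡24, 2^9≡19, 2^10≡9, 2^11≡18, 2^12≡7, 2^13≡14, 2^14≡28, 2^15≡27, 2^16≡25, 2^17≡21, 2^18≡13, 2^19≡26, 2^20≡23, 2^21≡17, 2^22≡5, 2^23≡10, 2^24≡20, 2^25≡11, 2^26≡22, 2^27≡15, 2^28≡1. ord_29(2) = 28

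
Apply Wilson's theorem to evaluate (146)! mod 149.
(148)! = (146)! × (147) × (148) ≡ -1 (mod 149). So (146)! ≡ -1 × [(148)(147)]^(-1) ≡ 74 (mod 149)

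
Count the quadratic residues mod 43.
The squaring map on Z_43* is 2-to-1, so there are (42)/2 = 21 QRs.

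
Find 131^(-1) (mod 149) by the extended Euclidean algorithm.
Extended GCD: 131(-58) + 149(51) = 1. So 131^(-1) ≡ -58 ≡ 91 (mod 149). Verify: 131 × 91 = 11921 ≡ 1 (mod 149)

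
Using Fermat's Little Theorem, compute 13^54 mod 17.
By Fermat: 13^{16} ≡ 1 mod 17. 54 = 3×16 + 6. So 13^{54} ≡ 13^{6} ≡ 16 mod 17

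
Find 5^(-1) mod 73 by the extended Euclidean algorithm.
Extended GCD: 5(-29) + 73(2) = 1. So 5^(-1) ≡ -29 ≡ 44 mod 73. Verify: 5 × 44 = 220 ≡ 1 mod 73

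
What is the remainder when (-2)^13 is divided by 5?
Using Fermat: (-2)^{4} ≡ 1 (mod 5). 13 ≡ 1 (mod 4). So (-2)^{13} ≡ (-2)^{1} ≡ 3 (mod 5)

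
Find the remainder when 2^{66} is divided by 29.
By Fermat: 2^{28} ≡ 1 mod 29. 66 = 2×28 + 10. So 2^{66} ≡ 2^{10} ≡ 9 mod 29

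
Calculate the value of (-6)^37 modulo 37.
Using Fermat: (-6)^{36} ≡ 1 (mod 37). 37 ≡ 1 (mod 36). So (-6)^{37} ≡ (-6)^{1} ≡ 31 (mod 37)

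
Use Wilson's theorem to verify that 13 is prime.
(12)! mod 13 = 12. Since this equals -1 (mod 13), Wilson confirms 13 is prime.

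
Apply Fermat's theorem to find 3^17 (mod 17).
By Fermat: 3^{16} ≡ 1 (mod 17). So 3^{17} = 3^{16} · 3^{1} ≡ 3^{1} ≡ 3 (mod 17)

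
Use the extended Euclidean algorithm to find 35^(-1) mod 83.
Extended GCD: 35(19) + 83(-8) = 1. So 35^(-1) ≡ 19 mod 83. Verify: 35 × 19 = 665 ≡ 1 mod 83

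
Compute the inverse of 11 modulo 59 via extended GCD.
Extended GCD: 11(-16) + 59(3) = 1. So 11^(-1) ≡ -16 ≡ 43 (mod 59). Verify: 11 × 43 = 473 ≡ 1 (mod 59)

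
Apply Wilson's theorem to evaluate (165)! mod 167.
(166)! = (165)! × (166) ≡ -1 mod 167. So (165)! ≡ -1 × (166)^(-1) ≡ (-1)×(-1) = 1 mod 167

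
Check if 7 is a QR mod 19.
By Euler's criterion: 7^{9} ≡ 1 (mod 19). Since this equals 1, 7 is a QR.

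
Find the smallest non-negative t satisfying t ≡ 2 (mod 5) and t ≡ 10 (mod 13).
M = 5 × 13 = 65. M₁ = 13, y₁ ≡ 2 (mod 5). M₂ = 5, y₂ ≡ 8 (mod 13). t = 2×13×2 + 10×5×8 ≡ 62 (mod 65)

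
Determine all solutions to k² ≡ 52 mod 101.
The square roots of 52 mod 101 are 31 and 70. Verify: 31² = 961 ≡ 52 mod 101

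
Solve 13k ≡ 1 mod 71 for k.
Since 71 is prime, by Fermat 13^(-1) ≡ 13^{69} ≡ 11 mod 71. Verify: 13 × 11 = 143 ≡ 1 mod 71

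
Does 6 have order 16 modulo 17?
ord_17(6) divides 16. For each prime q|16: 6^{8}≡16, none ≡ 1. So 6 has order 16 and is a primitive root mod 17.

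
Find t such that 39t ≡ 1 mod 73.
Since 73 is prime, by Fermat 39^(-1) ≡ 39^{71} ≡ 15 mod 73. Verify: 39 × 15 = 585 ≡ 1 mod 73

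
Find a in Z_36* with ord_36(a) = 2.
19 has order 2 mod 36 since 19^{2} ≡ 1 (mod 36) and no smaller power works.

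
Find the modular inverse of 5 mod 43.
Since 43 is prime, by Fermat 5^(-1) ≡ 5^{41} ≡ 26 mod 43. Verify: 5 × 26 = 130 ≡ 1 mod 43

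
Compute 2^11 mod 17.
By repeated squaring mod 17: 2^{1}≡2, 2^{2}≡4, 2^{4}≡16, 2^{8}≡1. Then 2^{11} = 2^{8+2+1} ≡ 1 × 4 × 2 ≡ 8 mod 17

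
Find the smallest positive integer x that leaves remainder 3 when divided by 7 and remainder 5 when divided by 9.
M = 7 × 9 = 63. M₁ = 9, y₁ ≡ 4 (mod 7). M₂ = 7, y₂ ≡ 4 (mod 9). x = 3×9×4 + 5×7×4 ≡ 59 (mod 63)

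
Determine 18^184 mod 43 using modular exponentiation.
Using Fermat: 18^{42} ≡ 1 (mod 43). 184 ≡ 16 (mod 42). So 18^{184} ≡ 18^{16} ≡ 9 (mod 43)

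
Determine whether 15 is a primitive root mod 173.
15^{86} ≡ 1 (mod 173) and 86 < 172, so ord_173(15) = 86 ≠ 172 and 15 is not a primitive root.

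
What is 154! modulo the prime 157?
(156)! = (154)! × (155) × (156) ≡ -1 (mod 157). So (154)! ≡ -1 × [(156)(155)]^(-1) ≡ 78 (mod 157)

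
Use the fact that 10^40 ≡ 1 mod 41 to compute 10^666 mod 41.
By Fermat: 10^{40} ≡ 1 mod 41. 666 ≡ 26 mod 40. So 10^{666} ≡ 10^{26} ≡ 10 mod 41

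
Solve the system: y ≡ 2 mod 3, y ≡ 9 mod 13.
M = 3 × 13 = 39. M₁ = 13, y₁ ≡ 1 mod 3. M₂ = 3, y₂ ≡ 9 mod 13. y = 2×13×1 + 9×3×9 ≡ 35 mod 39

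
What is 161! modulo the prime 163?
(162)! = (161)! × (162) ≡ -1 (mod 163). So (161)! ≡ -1 × (162)^(-1) ≡ (-1)×(-1) = 1 (mod 163)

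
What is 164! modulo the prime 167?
(166)! = (164)! × (165) × (166) ≡ -1 (mod 167). So (164)! ≡ -1 × [(166)(165)]^(-1) ≡ 83 (mod 167)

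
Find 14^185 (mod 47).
Using Fermat: 14^{46} ≡ 1 (mod 47). 185 ≡ 1 (mod 46). So 14^{185} ≡ 14^{1} ≡ 14 (mod 47)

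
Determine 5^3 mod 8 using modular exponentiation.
5^{3} = 125 ≡ 5 mod 8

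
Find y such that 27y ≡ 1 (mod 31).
Since 31 is prime, by Fermat 27^(-1) ≡ 27^{29} ≡ 23 (mod 31). Verify: 27 × 23 = 621 ≡ 1 (mod 31)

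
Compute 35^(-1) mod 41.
Since 41 is prime, by Fermat 35^(-1) ≡ 35^{39} ≡ 34 mod 41. Verify: 35 × 34 = 1190 ≡ 1 mod 41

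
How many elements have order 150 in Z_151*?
A prime p has φ(p-1) primitive roots; here φ(150) = 40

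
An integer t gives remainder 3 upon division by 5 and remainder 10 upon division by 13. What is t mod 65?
M = 5 × 13 = 65. M₁ = 13, y₁ ≡ 2 mod 5. M₂ = 5, y₂ ≡ 8 mod 13. t = 3×13×2 + 10×5×8 ≡ 23 mod 65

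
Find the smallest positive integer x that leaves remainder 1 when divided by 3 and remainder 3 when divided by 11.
M = 3 × 11 = 33. M₁ = 11, y₁ ≡ 2 mod 3. M₂ = 3, y₂ ≡ 4 mod 11. x = 1×11×2 + 3×3×4 ≡ 25 mod 33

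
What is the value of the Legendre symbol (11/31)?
(11/31) = 11^{15} mod 31 = -1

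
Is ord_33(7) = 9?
Powers of 7 mod 33: 7^1≡7, 7^2≡16, 7^3≡13, 7^4≡25, 7^5≡10, 7^6≡4, 7^7≡28, 7^8≡31, 7^9≡19, 7^10≡1. 7^9≡19≢1, so ord ≠ 9. No, the actual order is 10.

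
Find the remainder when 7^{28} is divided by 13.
By Fermat: 7^{12} ≡ 1 mod 13. 28 = 2×12 + 4. So 7^{28} ≡ 7^{4} ≡ 9 mod 13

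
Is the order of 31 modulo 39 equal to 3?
Powers of 31 mod 39: 31^1≡31, 31^2≡25, 31^3≡34, 31^4≡1. 31^3≡34≢1, so ord ≠ 3. No, the actual order is 4.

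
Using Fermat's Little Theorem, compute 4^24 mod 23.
By Fermat: 4^{22} ≡ 1 mod 23. So 4^{24} = 4^{22} · 4^{2} ≡ 4^{2} ≡ 16 mod 23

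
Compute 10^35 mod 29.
Using Fermat: 10^{28} ≡ 1 (mod 29). 35 ≡ 7 (mod 28). So 10^{35} ≡ 10^{7} ≡ 17 (mod 29)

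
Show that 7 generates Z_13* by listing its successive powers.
7^1, 7^2, ..., 7^{12} mod 13: [7, 10, 5, 9, 11, 12, 6, 3, 8, 4, 2, 1]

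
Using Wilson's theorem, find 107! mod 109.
(108)! = (107)! × (108) ≡ -1 mod 109. So (107)! ≡ -1 × (108)^(-1) ≡ (-1)×(-1) = 1 mod 109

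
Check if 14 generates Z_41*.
14^{8} ≡ 1 (mod 41) and 8 < 40, so ord_41(14) = 8 ≠ 40 and 14 is not a primitive root.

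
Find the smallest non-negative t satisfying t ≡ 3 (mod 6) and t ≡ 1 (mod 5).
M = 6 × 5 = 30. M₁ = 5, y₁ ≡ 5 (mod 6). M₂ = 6, y₂ ≡ 1 (mod 5). t = 3×5×5 + 1×6×1 ≡ 21 (mod 30)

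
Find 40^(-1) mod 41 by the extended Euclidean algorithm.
Extended GCD: 40(-1) + 41(1) = 1. So 40^(-1) ≡ -1 ≡ 40 mod 41. Verify: 40 × 40 = 1600 ≡ 1 mod 41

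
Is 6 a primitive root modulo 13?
ord_13(6) divides 12. For each prime q|12: 6^{6}≡12, 6^{4}≡9, none ≡ 1. So 6 has order 12 and is a primitive root mod 13.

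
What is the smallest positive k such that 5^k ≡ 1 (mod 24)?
Powers of 5 mod 24: 5^1≡5, 5^2≡1. ord_24(5) = 2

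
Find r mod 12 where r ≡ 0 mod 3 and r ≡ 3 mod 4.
M = 3 × 4 = 12. M₁ = 4, y₁ ≡ 1 mod 3. M₂ = 3, y₂ ≡ 3 mod 4. r = 0×4×1 + 3×3×3 ≡ 3 mod 12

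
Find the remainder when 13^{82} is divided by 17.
By Fermat: 13^{16} ≡ 1 mod 17. 82 = 5×16 + 2. So 13^{82} ≡ 13^{2} ≡ 16 mod 17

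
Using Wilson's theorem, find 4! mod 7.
(6)! = (4)! × (5) × (6) ≡ -1 (mod 7). So (4)! ≡ -1 × [(6)(5)]^(-1) ≡ 3 (mod 7)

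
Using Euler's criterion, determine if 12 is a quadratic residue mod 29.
By Euler's criterion: 12^{14} ≡ 28 mod 29. Since this equals -1 (≡ 28), 12 is not a QR.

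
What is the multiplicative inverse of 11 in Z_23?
Since 23 is prime, by Fermat 11^(-1) ≡ 11^{21} ≡ 21 mod 23. Verify: 11 × 21 = 231 ≡ 1 mod 23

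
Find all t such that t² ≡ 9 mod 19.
The square roots of 9 mod 19 are 16 and 3. Verify: 16² = 256 ≡ 9 mod 19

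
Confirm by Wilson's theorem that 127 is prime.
(126)! mod 127 = 126. Since this equals -1 mod 127, Wilson confirms 127 is prime.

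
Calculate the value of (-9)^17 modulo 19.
By repeated squaring mod 19: (-9)^{1}≡10, (-9)^{2}≡5, (-9)^{4}≡6, (-9)^{8}≡17, (-9)^{16}≡4. Then (-9)^{17} = (-9)^{16+1} ≡ 4 × 10 ≡ 2 mod 19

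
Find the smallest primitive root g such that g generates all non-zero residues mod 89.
g = 3. Powers: [3, 9, 27, 81, 65, 17, 51, 64, 14, ...] generates all 88 non-zero residues.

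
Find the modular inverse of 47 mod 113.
Since 113 is prime, by Fermat 47^(-1) ≡ 47^{111} ≡ 101 mod 113. Verify: 47 × 101 = 4747 ≡ 1 mod 113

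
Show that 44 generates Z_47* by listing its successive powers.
44^1, 44^2, ..., 44^{46} mod 47: [44, 9, 20, 34, 39, 24, 22, 28, 10, 17, 43, 12, 11, 14, 5, 32, 45, 6, 29, 7, 26, 16, 46, 3, 38, 27, 13, 8, 23, 25, 19, 37, 30, 4, 35, 36, 33, 42, 15, 2, 41, 18, 40, 21, 31, 1]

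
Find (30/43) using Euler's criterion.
(30/43) = 30^{21} mod 43 = -1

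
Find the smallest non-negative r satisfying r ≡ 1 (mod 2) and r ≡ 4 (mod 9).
M = 2 × 9 = 18. M₁ = 9, y₁ ≡ 1 (mod 2). M₂ = 2, y₂ ≡ 5 (mod 9). r = 1×9×1 + 4×2×5 ≡ 13 (mod 18)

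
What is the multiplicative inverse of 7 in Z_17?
Since 17 is prime, by Fermat 7^(-1) ≡ 7^{15} ≡ 5 (mod 17). Verify: 7 × 5 = 35 ≡ 1 (mod 17)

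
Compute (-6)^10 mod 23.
By repeated squaring (mod 23): (-6)^{1}≡17, (-6)^{2}≡13, (-6)^{4}≡8, (-6)^{8}≡18. Then (-6)^{10} = (-6)^{8+2} ≡ 18 × 13 ≡ 4 (mod 23)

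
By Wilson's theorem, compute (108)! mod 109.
By Wilson's theorem, (108)! ≡ -1 ≡ 108 mod 109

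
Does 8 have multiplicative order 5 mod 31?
Powers of 8 mod 31: 8^1≡8, 8^2≡2, 8^3≡16, 8^4≡4, 8^5≡1. First k with 8^k≡1 is k=5. Yes, ord_31(8) = 5.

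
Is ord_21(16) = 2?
Powers of 16 mod 21: 16^1≡16, 16^2≡4, 16^3≡1. 16^2≡4≢1, so ord ≠ 2. No, the actual order is 3.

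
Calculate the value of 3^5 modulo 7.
By repeated squaring (mod 7): 3^{1}≡3, 3^{2}≡2, 3^{4}≡4. Then 3^{5} = 3^{4+1} ≡ 4 × 3 ≡ 5 (mod 7)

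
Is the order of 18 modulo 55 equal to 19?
Powers of 18 mod 55: 18^1≡18, 18^2≡49, 18^3≡2, 18^4≡36, 18^5≡43, 18^6≡4, 18^7≡17, 18^8≡31, 18^9≡8, 18^10≡34, 18^11≡7, 18^12≡16, 18^13≡13, 18^14≡14, 18^15≡32, 18^16≡26, 18^17≡28, 18^18≡9, 18^19≡52, 18^20≡1. 18^19≡52≢1, so ord ≠ 19. No, the actual order is 20.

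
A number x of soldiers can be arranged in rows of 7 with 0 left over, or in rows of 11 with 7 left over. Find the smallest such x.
M = 7 × 11 = 77. M₁ = 11, y₁ ≡ 2 (mod 7). M₂ = 7, y₂ ≡ 8 (mod 11). x = 0×11×2 + 7×7×8 ≡ 7 (mod 77)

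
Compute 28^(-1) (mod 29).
Since 29 is prime, by Fermat 28^(-1) ≡ 28^{27} ≡ 28 (mod 29). Verify: 28 × 28 = 784 ≡ 1 (mod 29)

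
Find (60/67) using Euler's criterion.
(60/67) = 60^{33} mod 67 = 1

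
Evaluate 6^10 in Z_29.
By repeated squaring (mod 29): 6^{1}≡6, 6^{2}≡7, 6^{4}≡20, 6^{8}≡23. Then 6^{10} = 6^{8+2} ≡ 23 × 7 ≡ 16 (mod 29)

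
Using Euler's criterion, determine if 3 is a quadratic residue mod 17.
By Euler's criterion: 3^{8} ≡ 16 (mod 17). Since this equals -1 (≡ 16), 3 is not a QR.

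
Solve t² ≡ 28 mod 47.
The square roots of 28 mod 47 are 34 and 13. Verify: 34² = 1156 ≡ 28 mod 47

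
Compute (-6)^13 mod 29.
By repeated squaring mod 29: (-6)^{1}≡23, (-6)^{2}≡7, (-6)^{4}≡20, (-6)^{8}≡23. Then (-6)^{13} = (-6)^{8+4+1} ≡ 23 × 20 × 23 ≡ 24 mod 29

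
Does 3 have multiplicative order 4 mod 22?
Powers of 3 mod 22: 3^1≡3, 3^2≡9, 3^3≡5, 3^4≡15, 3^5≡1. 3^4≡15≢1, so ord ≠ 4. No, the actual order is 5.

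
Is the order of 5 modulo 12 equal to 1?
Powers of 5 mod 12: 5^1≡5, 5^2≡1. 5^1≡5≢1, so ord ≠ 1. No, the actual order is 2.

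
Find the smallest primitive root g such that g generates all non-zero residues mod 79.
g = 3. For each prime q|78: 3^{39}≡78, 3^{26}≡23, 3^{6}≡18, none ≡ 1, so ord_79(3) = 78 and 3 is a primitive root.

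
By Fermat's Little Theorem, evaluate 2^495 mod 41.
By Fermat: 2^{40} ≡ 1 mod 41. 495 ≡ 15 mod 40. So 2^{495} ≡ 2^{15} ≡ 9 mod 41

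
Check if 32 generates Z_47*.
32^{23} ≡ 1 (mod 47) and 23 < 46, so ord_47(32) = 23 ≠ 46 and 32 is not a primitive root.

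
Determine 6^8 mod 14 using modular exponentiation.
By repeated squaring mod 14: 6^{1}≡6, 6^{2}≡8, 6^{4}≡8, 6^{8}≡8. So 6^{8} ≡ 8 mod 14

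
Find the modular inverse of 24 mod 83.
Since 83 is prime, by Fermat 24^(-1) ≡ 24^{81} ≡ 45 (mod 83). Verify: 24 × 45 = 1080 ≡ 1 (mod 83)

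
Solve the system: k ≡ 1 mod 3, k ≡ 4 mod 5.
M = 3 × 5 = 15. M₁ = 5, y₁ ≡ 2 mod 3. M₂ = 3, y₂ ≡ 2 mod 5. k = 1×5×2 + 4×3×2 ≡ 4 mod 15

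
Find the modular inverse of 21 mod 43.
Since 43 is prime, by Fermat 21^(-1) ≡ 21^{41} ≡ 41 mod 43. Verify: 21 × 41 = 861 ≡ 1 mod 43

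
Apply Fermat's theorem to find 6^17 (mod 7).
By Fermat: 6^{6} ≡ 1 (mod 7). 17 = 2×6 + 5. So 6^{17} ≡ 6^{5} ≡ 6 (mod 7)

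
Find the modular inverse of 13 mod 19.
Since 19 is prime, by Fermat 13^(-1) ≡ 13^{17} ≡ 3 mod 19. Verify: 13 × 3 = 39 ≡ 1 mod 19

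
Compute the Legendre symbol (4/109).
(4/109) = 4^{54} mod 109 = 1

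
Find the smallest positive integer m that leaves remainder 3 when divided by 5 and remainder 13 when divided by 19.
M = 5 × 19 = 95. M₁ = 19, y₁ ≡ 4 (mod 5). M₂ = 5, y₂ ≡ 4 (mod 19). m = 3×19×4 + 13×5×4 ≡ 13 (mod 95)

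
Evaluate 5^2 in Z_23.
5^{2} = 25 ≡ 2 mod 23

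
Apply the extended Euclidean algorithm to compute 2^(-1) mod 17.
Extended GCD: 2(-8) + 17(1) = 1. So 2^(-1) ≡ -8 ≡ 9 mod 17. Verify: 2 × 9 = 18 ≡ 1 mod 17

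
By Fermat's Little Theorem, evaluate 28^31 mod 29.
By Fermat: 28^{28} ≡ 1 (mod 29). So 28^{31} = 28^{28} · 28^{3} ≡ 28^{3} ≡ 28 (mod 29)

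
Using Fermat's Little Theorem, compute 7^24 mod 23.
By Fermat: 7^{22} ≡ 1 mod 23. So 7^{24} = 7^{22} · 7^{2} ≡ 7^{2} ≡ 3 mod 23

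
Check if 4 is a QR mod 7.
By Euler's criterion: 4^{3} ≡ 1 (mod 7). Since this equals 1, 4 is a QR.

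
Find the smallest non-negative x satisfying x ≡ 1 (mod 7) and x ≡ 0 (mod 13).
M = 7 × 13 = 91. M₁ = 13, y₁ ≡ 6 (mod 7). M₂ = 7, y₂ ≡ 2 (mod 13). x = 1×13×6 + 0×7×2 ≡ 78 (mod 91)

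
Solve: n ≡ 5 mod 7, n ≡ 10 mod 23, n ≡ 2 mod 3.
M = 7 × 23 × 3 = 483. M₁ = 69, y₁ ≡ 6 mod 7. M₂ = 21, y₂ ≡ 11 mod 23. M₃ = 161, y₃ ≡ 2 mod 3. n = 5×69×6 + 10×21×11 + 2×161×2 ≡ 194 mod 483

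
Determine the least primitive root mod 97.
g = 5. Powers: [5, 25, 28, 43, 21, 8, 40, 6, 30, 53, ...] generates all 96 non-zero residues.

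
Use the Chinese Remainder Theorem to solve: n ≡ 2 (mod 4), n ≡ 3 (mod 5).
M = 4 × 5 = 20. M₁ = 5, y₁ ≡ 1 (mod 4). M₂ = 4, y₂ ≡ 4 (mod 5). n = 2×5×1 + 3×4×4 ≡ 18 (mod 20)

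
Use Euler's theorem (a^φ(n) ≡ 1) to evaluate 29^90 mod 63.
By Euler: 29^{36} ≡ 1 (mod 63) since gcd(29, 63) = 1. 90 = 2×36 + 18. So 29^{90} ≡ 29^{18} ≡ 1 (mod 63)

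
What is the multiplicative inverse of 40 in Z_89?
Since 89 is prime, by Fermat 40^(-1) ≡ 40^{87} ≡ 69 mod 89. Verify: 40 × 69 = 2760 ≡ 1 mod 89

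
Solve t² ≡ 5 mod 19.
The square roots of 5 mod 19 are 9 and 10. Verify: 9² = 81 ≡ 5 mod 19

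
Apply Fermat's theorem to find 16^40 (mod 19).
By Fermat: 16^{18} ≡ 1 (mod 19). 40 = 2×18 + 4. So 16^{40} ≡ 16^{4} ≡ 5 (mod 19)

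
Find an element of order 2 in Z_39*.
38 has order 2 mod 39 since 38^{2} ≡ 1 mod 39 and no smaller power works.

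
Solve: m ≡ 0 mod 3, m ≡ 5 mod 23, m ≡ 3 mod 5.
M = 3 × 23 × 5 = 345. M₁ = 115, y₁ ≡ 1 mod 3. M₂ = 15, y₂ ≡ 20 mod 23. M₃ = 69, y₃ ≡ 4 mod 5. m = 0×115×1 + 5×15×20 + 3×69×4 ≡ 258 mod 345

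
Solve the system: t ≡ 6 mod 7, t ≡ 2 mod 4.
M = 7 × 4 = 28. M₁ = 4, y₁ ≡ 2 mod 7. M₂ = 7, y₂ ≡ 3 mod 4. t = 6×4×2 + 2×7×3 ≡ 6 mod 28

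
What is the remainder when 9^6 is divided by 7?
Using Fermat: 9^{6} ≡ 1 (mod 7). 6 ≡ 0 (mod 6). So 9^{6} ≡ 9^{0} ≡ 1 (mod 7)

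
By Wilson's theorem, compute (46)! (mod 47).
By Wilson's theorem, (46)! ≡ -1 ≡ 46 (mod 47)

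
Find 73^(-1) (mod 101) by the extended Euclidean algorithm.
Extended GCD: 73(18) + 101(-13) = 1. So 73^(-1) ≡ 18 (mod 101). Verify: 73 × 18 = 1314 ≡ 1 (mod 101)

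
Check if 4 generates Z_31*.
4^{5} ≡ 1 mod 31 and 5 < 30, so ord_31(4) = 5 ≠ 30 and 4 is not a primitive root.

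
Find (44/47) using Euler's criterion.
(44/47) = 44^{23} mod 47 = -1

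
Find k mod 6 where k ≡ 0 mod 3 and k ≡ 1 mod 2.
M = 3 × 2 = 6. M₁ = 2, y₁ ≡ 2 mod 3. M₂ = 3, y₂ ≡ 1 mod 2. k = 0×2×2 + 1×3×1 ≡ 3 mod 6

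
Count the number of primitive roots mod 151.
Number of primitive roots mod 151 = φ(p-1) = φ(150) = 40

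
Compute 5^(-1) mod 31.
Since 31 is prime, by Fermat 5^(-1) ≡ 5^{29} ≡ 25 mod 31. Verify: 5 × 25 = 125 ≡ 1 mod 31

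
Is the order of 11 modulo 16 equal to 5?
Powers of 11 mod 16: 11^1≡11, 11^2≡9, 11^3≡3, 11^4≡1. Already 11^4≡1, so the order is 4 < 5. No, the actual order is 4.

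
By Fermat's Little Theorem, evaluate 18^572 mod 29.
By Fermat: 18^{28} ≡ 1 (mod 29). 572 ≡ 12 (mod 28). So 18^{572} ≡ 18^{12} ≡ 23 (mod 29)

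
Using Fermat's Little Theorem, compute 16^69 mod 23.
By Fermat: 16^{22} ≡ 1 (mod 23). 69 = 3×22 + 3. So 16^{69} ≡ 16^{3} ≡ 2 (mod 23)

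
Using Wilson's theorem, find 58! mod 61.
(60)! = (58)! × (59) × (60) ≡ -1 mod 61. So (58)! ≡ -1 × [(60)(59)]^(-1) ≡ 30 mod 61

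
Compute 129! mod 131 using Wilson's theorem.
(130)! = (129)! × (130) ≡ -1 mod 131. So (129)! ≡ -1 × (130)^(-1) ≡ (-1)×(-1) = 1 mod 131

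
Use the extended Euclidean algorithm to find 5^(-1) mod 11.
Extended GCD: 5(-2) + 11(1) = 1. So 5^(-1) ≡ -2 ≡ 9 (mod 11). Verify: 5 × 9 = 45 ≡ 1 (mod 11)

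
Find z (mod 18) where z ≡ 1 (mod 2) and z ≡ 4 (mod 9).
M = 2 × 9 = 18. M₁ = 9, y₁ ≡ 1 (mod 2). M₂ = 2, y₂ ≡ 5 (mod 9). z = 1×9×1 + 4×2×5 ≡ 13 (mod 18)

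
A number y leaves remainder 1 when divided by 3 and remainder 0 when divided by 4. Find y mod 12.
M = 3 × 4 = 12. M₁ = 4, y₁ ≡ 1 mod 3. M₂ = 3, y₂ ≡ 3 mod 4. y = 1×4×1 + 0×3×3 ≡ 4 mod 12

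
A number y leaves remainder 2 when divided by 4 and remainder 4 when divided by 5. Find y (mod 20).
M = 4 × 5 = 20. M₁ = 5, y₁ ≡ 1 (mod 4). M₂ = 4, y₂ ≡ 4 (mod 5). y = 2×5×1 + 4×4×4 ≡ 14 (mod 20)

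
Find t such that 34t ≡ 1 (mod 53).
Since 53 is prime, by Fermat 34^(-1) ≡ 34^{51} ≡ 39 (mod 53). Verify: 34 × 39 = 1326 ≡ 1 (mod 53)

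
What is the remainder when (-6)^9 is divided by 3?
By repeated squaring (mod 3): (-6)^{1}≡0, (-6)^{2}≡0, (-6)^{4}≡0, (-6)^{8}≡0. Then (-6)^{9} = (-6)^{8+1} ≡ 0 × 0 ≡ 0 (mod 3)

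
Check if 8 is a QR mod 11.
By Euler's criterion: 8^{5} ≡ 10 mod 11. Since this equals -1 (≡ 10), 8 is not a QR.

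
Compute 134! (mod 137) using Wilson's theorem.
(136)! = (134)! × (135) × (136) ≡ -1 (mod 137). So (134)! ≡ -1 × [(136)(135)]^(-1) ≡ 68 (mod 137)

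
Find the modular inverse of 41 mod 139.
Since 139 is prime, by Fermat 41^(-1) ≡ 41^{137} ≡ 78 mod 139. Verify: 41 × 78 = 3198 ≡ 1 mod 139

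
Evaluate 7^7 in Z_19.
By repeated squaring mod 19: 7^{1}≡7, 7^{2}≡11, 7^{4}≡7. Then 7^{7} = 7^{4+2+1} ≡ 7 × 11 × 7 ≡ 7 mod 19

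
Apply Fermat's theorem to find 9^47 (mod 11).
By Fermat: 9^{10} ≡ 1 (mod 11). 47 = 4×10 + 7. So 9^{47} ≡ 9^{7} ≡ 4 (mod 11)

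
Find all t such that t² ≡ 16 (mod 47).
The square roots of 16 mod 47 are 4 and 43. Verify: 4² = 16 ≡ 16 (mod 47)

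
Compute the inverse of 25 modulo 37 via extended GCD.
Extended GCD: 25(3) + 37(-2) = 1. So 25^(-1) ≡ 3 mod 37. Verify: 25 × 3 = 75 ≡ 1 mod 37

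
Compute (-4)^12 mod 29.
By repeated squaring (mod 29): (-4)^{1}≡25, (-4)^{2}≡16, (-4)^{4}≡24, (-4)^{8}≡25. Then (-4)^{12} = (-4)^{8+4} ≡ 25 × 24 ≡ 20 (mod 29)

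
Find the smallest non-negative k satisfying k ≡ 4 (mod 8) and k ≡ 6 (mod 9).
M = 8 × 9 = 72. M₁ = 9, y₁ ≡ 1 (mod 8). M₂ = 8, y₂ ≡ 8 (mod 9). k = 4×9×1 + 6×8×8 ≡ 60 (mod 72)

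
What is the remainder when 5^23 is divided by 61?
By repeated squaring mod 61: 5^{1}≡5, 5^{2}≡25, 5^{4}≡15, 5^{8}≡42, 5^{16}≡56. Then 5^{23} = 5^{16+4+2+1} ≡ 56 × 15 × 25 × 5 ≡ 19 mod 61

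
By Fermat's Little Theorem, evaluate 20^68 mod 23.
By Fermat: 20^{22} ≡ 1 (mod 23). 68 = 3×22 + 2. So 20^{68} ≡ 20^{2} ≡ 9 (mod 23)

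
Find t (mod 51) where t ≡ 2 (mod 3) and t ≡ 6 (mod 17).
M = 3 × 17 = 51. M₁ = 17, y₁ ≡ 2 (mod 3). M₂ = 3, y₂ ≡ 6 (mod 17). t = 2×17×2 + 6×3×6 ≡ 23 (mod 51)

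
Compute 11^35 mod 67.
By repeated squaring mod 67: 11^{1}≡11, 11^{2}≡54, 11^{4}≡35, 11^{8}≡19, 11^{16}≡26, 11^{32}≡6. Then 11^{35} = 11^{32+2+1} ≡ 6 × 54 × 11 ≡ 13 mod 67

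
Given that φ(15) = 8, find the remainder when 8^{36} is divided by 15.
By Euler: 8^{8} ≡ 1 (mod 15) since gcd(8, 15) = 1. 36 = 4×8 + 4. So 8^{36} ≡ 8^{4} ≡ 1 (mod 15)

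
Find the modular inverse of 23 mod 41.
Since 41 is prime, by Fermat 23^(-1) ≡ 23^{39} ≡ 25 mod 41. Verify: 23 × 25 = 575 ≡ 1 mod 41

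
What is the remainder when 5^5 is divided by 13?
By repeated squaring (mod 13): 5^{1}≡5, 5^{2}≡12, 5^{4}≡1. Then 5^{5} = 5^{4+1} ≡ 1 × 5 ≡ 5 (mod 13)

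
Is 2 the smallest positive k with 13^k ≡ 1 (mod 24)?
Powers of 13 mod 24: 13^1≡13, 13^2≡1. First k with 13^k≡1 is k=2. Yes, ord_24(13) = 2.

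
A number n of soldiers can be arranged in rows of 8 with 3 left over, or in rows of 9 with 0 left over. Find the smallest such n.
M = 8 × 9 = 72. M₁ = 9, y₁ ≡ 1 mod 8. M₂ = 8, y₂ ≡ 8 mod 9. n = 3×9×1 + 0×8×8 ≡ 27 mod 72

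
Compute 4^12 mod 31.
By repeated squaring (mod 31): 4^{1}≡4, 4^{2}≡16, 4^{4}≡8, 4^{8}≡2. Then 4^{12} = 4^{8+4} ≡ 2 × 8 ≡ 16 (mod 31)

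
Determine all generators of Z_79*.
There are φ(78) = 24 primitive roots mod 79: {3, 6, 7, 28, 29, 30, 34, 35, 37, 39, 43, 47, 48, 53, 54, 59, 60, 63, 66, 68, 70, 74, 75, 77}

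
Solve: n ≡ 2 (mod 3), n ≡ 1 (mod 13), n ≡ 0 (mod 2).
M = 3 × 13 × 2 = 78. M₁ = 26, y₁ ≡ 2 (mod 3). M₂ = 6, y₂ ≡ 11 (mod 13). M₃ = 39, y₃ ≡ 1 (mod 2). n = 2×26×2 + 1×6×11 + 0×39×1 ≡ 14 (mod 78)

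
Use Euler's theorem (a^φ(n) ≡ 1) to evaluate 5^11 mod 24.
By Euler: 5^{8} ≡ 1 (mod 24) since gcd(5, 24) = 1. 11 = 1×8 + 3. So 5^{11} ≡ 5^{3} ≡ 5 (mod 24)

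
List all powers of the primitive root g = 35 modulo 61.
35^1, 35^2, ..., 35^{60} mod 61: [35, 5, 53, 25, 21, 3, 44, 15, 37, 14, 2, 9, 10, 45, 50, 42, 6, 27, 30, 13, 28, 4, 18, 20, 29, 39, 23, 12, 54, 60, 26, 56, 8, 36, 40, 58, 17, 46, 24, 47, 59, 52, 51, 16, 11, 19, 55, 34, 31, 48, 33, 57, 43, 41, 32, 22, 38, 49, 7, 1]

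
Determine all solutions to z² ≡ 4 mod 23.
The square roots of 4 mod 23 are 2 and 21. Verify: 2² = 4 ≡ 4 mod 23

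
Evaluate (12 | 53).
(12/53) = 12^{26} mod 53 = -1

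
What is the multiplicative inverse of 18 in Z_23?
Since 23 is prime, by Fermat 18^(-1) ≡ 18^{21} ≡ 9 (mod 23). Verify: 18 × 9 = 162 ≡ 1 (mod 23)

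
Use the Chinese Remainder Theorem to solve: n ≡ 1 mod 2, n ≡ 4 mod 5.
M = 2 × 5 = 10. M₁ = 5, y₁ ≡ 1 mod 2. M₂ = 2, y₂ ≡ 3 mod 5. n = 1×5×1 + 4×2×3 ≡ 9 mod 10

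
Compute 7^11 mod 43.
By repeated squaring (mod 43): 7^{1}≡7, 7^{2}≡6, 7^{4}≡36, 7^{8}≡6. Then 7^{11} = 7^{8+2+1} ≡ 6 × 6 × 7 ≡ 37 (mod 43)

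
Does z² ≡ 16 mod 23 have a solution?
By Euler's criterion: 16^{11} ≡ 1 mod 23. Since this equals 1, 16 is a QR.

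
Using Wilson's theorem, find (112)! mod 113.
By Wilson's theorem, (112)! ≡ -1 ≡ 112 (mod 113)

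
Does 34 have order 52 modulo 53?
ord_53(34) divides 52. For each prime q|52: 34^{26}≡52, 34^{4}≡47, none ≡ 1. So 34 has order 52 and is a primitive root mod 53.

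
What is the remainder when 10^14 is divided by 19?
By repeated squaring mod 19: 10^{1}≡10, 10^{2}≡5, 10^{4}≡6, 10^{8}≡17. Then 10^{14} = 10^{8+4+2} ≡ 17 × 6 × 5 ≡ 16 mod 19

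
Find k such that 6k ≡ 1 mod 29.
Since 29 is prime, by Fermat 6^(-1) ≡ 6^{27} ≡ 5 mod 29. Verify: 6 × 5 = 30 ≡ 1 mod 29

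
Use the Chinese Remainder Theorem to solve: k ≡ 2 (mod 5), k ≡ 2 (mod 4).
M = 5 × 4 = 20. M₁ = 4, y₁ ≡ 4 (mod 5). M₂ = 5, y₂ ≡ 1 (mod 4). k = 2×4×4 + 2×5×1 ≡ 2 (mod 20)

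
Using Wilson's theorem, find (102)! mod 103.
By Wilson's theorem, (102)! ≡ -1 ≡ 102 mod 103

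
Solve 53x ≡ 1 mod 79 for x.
Since 79 is prime, by Fermat 53^(-1) ≡ 53^{77} ≡ 3 mod 79. Verify: 53 × 3 = 159 ≡ 1 mod 79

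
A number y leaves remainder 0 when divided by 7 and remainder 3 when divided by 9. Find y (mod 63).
M = 7 × 9 = 63. M₁ = 9, y₁ ≡ 4 (mod 7). M₂ = 7, y₂ ≡ 4 (mod 9). y = 0×9×4 + 3×7×4 ≡ 21 (mod 63)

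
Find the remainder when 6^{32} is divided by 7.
By Fermat: 6^{6} ≡ 1 mod 7. 32 = 5×6 + 2. So 6^{32} ≡ 6^{2} ≡ 1 mod 7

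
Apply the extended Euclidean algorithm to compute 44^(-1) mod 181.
Extended GCD: 44(-37) + 181(9) = 1. So 44^(-1) ≡ -37 ≡ 144 (mod 181). Verify: 44 × 144 = 6336 ≡ 1 (mod 181)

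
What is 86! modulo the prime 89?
(88)! = (86)! × (87) × (88) ≡ -1 (mod 89). So (86)! ≡ -1 × [(88)(87)]^(-1) ≡ 44 (mod 89)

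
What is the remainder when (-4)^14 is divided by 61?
By repeated squaring (mod 61): (-4)^{1}≡57, (-4)^{2}≡16, (-4)^{4}≡12, (-4)^{8}≡22. Then (-4)^{14} = (-4)^{8+4+2} ≡ 22 × 12 × 16 ≡ 15 (mod 61)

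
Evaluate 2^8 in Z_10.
By repeated squaring (mod 10): 2^{1}≡2, 2^{2}≡4, 2^{4}≡6, 2^{8}≡6. So 2^{8} ≡ 6 (mod 10)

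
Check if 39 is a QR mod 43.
By Euler's criterion: 39^{21} ≡ 42 (mod 43). Since this equals -1 (≡ 42), 39 is not a QR.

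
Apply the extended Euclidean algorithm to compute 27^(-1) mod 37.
Extended GCD: 27(11) + 37(-8) = 1. So 27^(-1) ≡ 11 mod 37. Verify: 27 × 11 = 297 ≡ 1 mod 37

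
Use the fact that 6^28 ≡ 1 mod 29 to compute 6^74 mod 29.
By Fermat: 6^{28} ≡ 1 mod 29. 74 = 2×28 + 18. So 6^{74} ≡ 6^{18} ≡ 20 mod 29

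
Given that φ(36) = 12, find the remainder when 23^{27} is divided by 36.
By Euler: 23^{12} ≡ 1 mod 36 since gcd(23, 36) = 1. 27 = 2×12 + 3. So 23^{27} ≡ 23^{3} ≡ 35 mod 36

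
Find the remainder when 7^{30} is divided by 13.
By Fermat: 7^{12} ≡ 1 mod 13. 30 = 2×12 + 6. So 7^{30} ≡ 7^{6} ≡ 12 mod 13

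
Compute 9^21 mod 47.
By repeated squaring (mod 47): 9^{1}≡9, 9^{2}≡34, 9^{4}≡28, 9^{8}≡32, 9^{16}≡37. Then 9^{21} = 9^{16+4+1} ≡ 37 × 28 × 9 ≡ 18 (mod 47)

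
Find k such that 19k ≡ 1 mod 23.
Since 23 is prime, by Fermat 19^(-1) ≡ 19^{21} ≡ 17 mod 23. Verify: 19 × 17 = 323 ≡ 1 mod 23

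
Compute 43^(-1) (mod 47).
Since 47 is prime, by Fermat 43^(-1) ≡ 43^{45} ≡ 35 (mod 47). Verify: 43 × 35 = 1505 ≡ 1 (mod 47)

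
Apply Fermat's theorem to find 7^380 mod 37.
By Fermat: 7^{36} ≡ 1 mod 37. 380 ≡ 20 mod 36. So 7^{380} ≡ 7^{20} ≡ 12 mod 37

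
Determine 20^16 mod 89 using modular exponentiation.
By repeated squaring (mod 89): 20^{1}≡20, 20^{2}≡44, 20^{4}≡67, 20^{8}≡39, 20^{16}≡8. So 20^{16} ≡ 8 (mod 89)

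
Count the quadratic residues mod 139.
Exactly half the non-zero residues mod a prime are QRs: (139-1)/2 = 69.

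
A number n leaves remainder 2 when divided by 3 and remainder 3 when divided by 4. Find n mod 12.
M = 3 × 4 = 12. M₁ = 4, y₁ ≡ 1 mod 3. M₂ = 3, y₂ ≡ 3 mod 4. n = 2×4×1 + 3×3×3 ≡ 11 mod 12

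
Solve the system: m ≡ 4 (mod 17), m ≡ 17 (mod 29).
M = 17 × 29 = 493. M₁ = 29, y₁ ≡ 10 (mod 17). M₂ = 17, y₂ ≡ 12 (mod 29). m = 4×29×10 + 17×17×12 ≡ 191 (mod 493)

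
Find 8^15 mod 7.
Using Fermat: 8^{6} ≡ 1 mod 7. 15 ≡ 3 mod 6. So 8^{15} ≡ 8^{3} ≡ 1 mod 7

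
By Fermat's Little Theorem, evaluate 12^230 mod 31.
By Fermat: 12^{30} ≡ 1 (mod 31). 230 ≡ 20 (mod 30). So 12^{230} ≡ 12^{20} ≡ 5 (mod 31)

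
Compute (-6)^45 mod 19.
Using Fermat: (-6)^{18} ≡ 1 (mod 19). 45 ≡ 9 (mod 18). So (-6)^{45} ≡ (-6)^{9} ≡ 18 (mod 19)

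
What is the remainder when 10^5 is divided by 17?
By repeated squaring (mod 17): 10^{1}≡10, 10^{2}≡15, 10^{4}≡4. Then 10^{5} = 10^{4+1} ≡ 4 × 10 ≡ 6 (mod 17)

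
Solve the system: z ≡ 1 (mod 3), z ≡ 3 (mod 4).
M = 3 × 4 = 12. M₁ = 4, y₁ ≡ 1 (mod 3). M₂ = 3, y₂ ≡ 3 (mod 4). z = 1×4×1 + 3×3×3 ≡ 7 (mod 12)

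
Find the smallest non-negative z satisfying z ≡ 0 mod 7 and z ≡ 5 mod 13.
M = 7 × 13 = 91. M₁ = 13, y₁ ≡ 6 mod 7. M₂ = 7, y₂ ≡ 2 mod 13. z = 0×13×6 + 5×7×2 ≡ 70 mod 91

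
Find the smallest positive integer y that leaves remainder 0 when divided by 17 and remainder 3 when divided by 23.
M = 17 × 23 = 391. M₁ = 23, y₁ ≡ 3 (mod 17). M₂ = 17, y₂ ≡ 19 (mod 23). y = 0×23×3 + 3×17×19 ≡ 187 (mod 391)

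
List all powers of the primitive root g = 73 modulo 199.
73^1, 73^2, ..., 73^{198} mod 199: [73, 155, 171, 145, 38, 187, 119, 130, 137, 51, 141, 144, 164, 32, 147, 184, 99, 63, 22, 14, 27, 180, 6, 40, 134, 31, 74, 29, 127, 117, 183, 26, 107, 50, 68, 188, 192, 86, 109, 196, 179, 132, 84, 162, 85, 36, 41, 8, 186, 46, 174, 165, 105, 103, 156, 45, 101, 10, 133, 157, 118, 57, 181, 79, 195, 106, 176, 112, 17, 47, 48, 121, 77, 49, 194, 33, 21, 140, 71, 9, 60, 2, 146, 111, 143, 91, 76, 175, 39, 61, 75, 102, 83, 89, 129, 64, 95, 169, 198, 126, 44, 28, 54, 161, 12, 80, 69, 62, 148, 58, 55, 35, 167, 52, 15, 100, 136, 177, 185, 172, 19, 193, 159, 65, 168, 125, 170, 72, 82, 16, 173, 92, 149, 131, 11, 7, 113, 90, 3, 20, 67, 115, 37, 114, 163, 158, 191, 13, 153, 25, 34, 94, 96, 43, 154, 98, 189, 66, 42, 81, 142, 18, 120, 4, 93, 23, 87, 182, 152, 151, 78, 122, 150, 5, 166, 178, 59, 128, 190, 139, 197, 53, 88, 56, 108, 123, 24, 160, 138, 124, 97, 116, 110, 70, 135, 104, 30, 1]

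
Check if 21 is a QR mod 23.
By Euler's criterion: 21^{11} ≡ 22 (mod 23). Since this equals -1 (≡ 22), 21 is not a QR.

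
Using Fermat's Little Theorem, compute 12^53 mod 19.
By Fermat: 12^{18} ≡ 1 mod 19. 53 = 2×18 + 17. So 12^{53} ≡ 12^{17} ≡ 8 mod 19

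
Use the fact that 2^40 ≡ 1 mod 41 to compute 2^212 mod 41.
By Fermat: 2^{40} ≡ 1 mod 41. 212 ≡ 12 mod 40. So 2^{212} ≡ 2^{12} ≡ 37 mod 41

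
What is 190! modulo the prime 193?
(192)! = (190)! × (191) × (192) ≡ -1 mod 193. So (190)! ≡ -1 × [(192)(191)]^(-1) ≡ 96 mod 193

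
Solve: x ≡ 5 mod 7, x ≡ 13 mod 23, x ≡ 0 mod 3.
M = 7 × 23 × 3 = 483. M₁ = 69, y₁ ≡ 6 mod 7. M₂ = 21, y₂ ≡ 11 mod 23. M₃ = 161, y₃ ≡ 2 mod 3. x = 5×69×6 + 13×21×11 + 0×161×2 ≡ 243 mod 483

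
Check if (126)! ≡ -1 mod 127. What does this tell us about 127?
(126)! mod 127 = 126. Since this equals -1 mod 127, Wilson confirms 127 is prime.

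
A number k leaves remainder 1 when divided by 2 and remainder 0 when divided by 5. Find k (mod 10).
M = 2 × 5 = 10. M₁ = 5, y₁ ≡ 1 (mod 2). M₂ = 2, y₂ ≡ 3 (mod 5). k = 1×5×1 + 0×2×3 ≡ 5 (mod 10)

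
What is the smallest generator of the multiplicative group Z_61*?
g = 2. For each prime q|60: 2^{30}≡60, 2^{20}≡47, 2^{12}≡9, none ≡ 1, so ord_61(2) = 60 and 2 is a primitive root.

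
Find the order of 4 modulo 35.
Powers of 4 mod 35: 4^1≡4, 4^2≡16, 4^3≡29, 4^4≡11, 4^5≡9, 4^6≡1. ord_35(4) = 6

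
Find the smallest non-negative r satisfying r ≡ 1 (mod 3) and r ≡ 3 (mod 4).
M = 3 × 4 = 12. M₁ = 4, y₁ ≡ 1 (mod 3). M₂ = 3, y₂ ≡ 3 (mod 4). r = 1×4×1 + 3×3×3 ≡ 7 (mod 12)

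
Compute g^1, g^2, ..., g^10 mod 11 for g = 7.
7^1, 7^2, ..., 7^{10} mod 11: [7, 5, 2, 3, 10, 4, 6, 9, 8, 1]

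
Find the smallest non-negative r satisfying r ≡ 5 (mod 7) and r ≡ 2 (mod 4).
M = 7 × 4 = 28. M₁ = 4, y₁ ≡ 2 (mod 7). M₂ = 7, y₂ ≡ 3 (mod 4). r = 5×4×2 + 2×7×3 ≡ 26 (mod 28)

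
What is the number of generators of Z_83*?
There are φ(83-1) = φ(82) = 40 primitive roots modulo 83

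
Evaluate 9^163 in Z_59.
Using Fermat: 9^{58} ≡ 1 mod 59. 163 ≡ 47 mod 58. So 9^{163} ≡ 9^{47} ≡ 4 mod 59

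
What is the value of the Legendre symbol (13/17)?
(13/17) = 13^{8} mod 17 = 1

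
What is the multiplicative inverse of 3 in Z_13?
Since 13 is prime, by Fermat 3^(-1) ≡ 3^{11} ≡ 9 mod 13. Verify: 3 × 9 = 27 ≡ 1 mod 13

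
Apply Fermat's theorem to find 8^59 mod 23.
By Fermat: 8^{22} ≡ 1 mod 23. 59 = 2×22 + 15. So 8^{59} ≡ 8^{15} ≡ 2 mod 23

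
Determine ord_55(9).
Powers of 9 mod 55: 9^1≡9, 9^2≡26, 9^3≡14, 9^4≡16, 9^5≡34, 9^6≡31, 9^7≡4, 9^8≡36, 9^9≡49, 9^10≡1. So the order of 9 is 10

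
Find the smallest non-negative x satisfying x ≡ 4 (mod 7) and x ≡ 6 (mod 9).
M = 7 × 9 = 63. M₁ = 9, y₁ ≡ 4 (mod 7). M₂ = 7, y₂ ≡ 4 (mod 9). x = 4×9×4 + 6×7×4 ≡ 60 (mod 63)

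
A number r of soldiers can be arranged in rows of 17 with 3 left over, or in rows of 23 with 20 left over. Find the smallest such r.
M = 17 × 23 = 391. M₁ = 23, y₁ ≡ 3 mod 17. M₂ = 17, y₂ ≡ 19 mod 23. r = 3×23×3 + 20×17×19 ≡ 20 mod 391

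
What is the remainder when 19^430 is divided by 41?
Using Fermat: 19^{40} ≡ 1 (mod 41). 430 ≡ 30 (mod 40). So 19^{430} ≡ 19^{30} ≡ 9 (mod 41)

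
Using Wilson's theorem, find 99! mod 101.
(100)! = (99)! × (100) ≡ -1 mod 101. So (99)! ≡ -1 × (100)^(-1) ≡ (-1)×(-1) = 1 mod 101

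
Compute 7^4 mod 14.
7^{4} = 2401 ≡ 7 (mod 14)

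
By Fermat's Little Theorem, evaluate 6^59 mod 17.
By Fermat: 6^{16} ≡ 1 mod 17. 59 = 3×16 + 11. So 6^{59} ≡ 6^{11} ≡ 5 mod 17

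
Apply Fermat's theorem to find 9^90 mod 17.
By Fermat: 9^{16} ≡ 1 mod 17. 90 = 5×16 + 10. So 9^{90} ≡ 9^{10} ≡ 13 mod 17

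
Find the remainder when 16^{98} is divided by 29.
By Fermat: 16^{28} ≡ 1 mod 29. 98 = 3×28 + 14. So 16^{98} ≡ 16^{14} ≡ 1 mod 29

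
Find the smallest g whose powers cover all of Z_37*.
g = 2. Powers: [2, 4, 8, 16, 32, 27, 17, 34, 31, 25, ...] generates all 36 non-zero residues.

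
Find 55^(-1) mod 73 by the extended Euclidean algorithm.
Extended GCD: 55(4) + 73(-3) = 1. So 55^(-1) ≡ 4 mod 73. Verify: 55 × 4 = 220 ≡ 1 mod 73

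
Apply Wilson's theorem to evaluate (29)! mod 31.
(30)! = (29)! × (30) ≡ -1 (mod 31). So (29)! ≡ -1 × (30)^(-1) ≡ (-1)×(-1) = 1 (mod 31)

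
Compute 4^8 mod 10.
By repeated squaring (mod 10): 4^{1}≡4, 4^{2}≡6, 4^{4}≡6, 4^{8}≡6. So 4^{8} ≡ 6 (mod 10)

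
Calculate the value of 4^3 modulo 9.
4^{3} = 64 ≡ 1 mod 9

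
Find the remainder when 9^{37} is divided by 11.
By Fermat: 9^{10} ≡ 1 (mod 11). 37 = 3×10 + 7. So 9^{37} ≡ 9^{7} ≡ 4 (mod 11)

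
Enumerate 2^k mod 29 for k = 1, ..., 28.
2^1, 2^2, ..., 2^{28} mod 29: [2, 4, 8, 16, 3, 6, 12, 24, 19, 9, 18, 7, 14, 28, 27, 25, 21, 13, 26, 23, 17, 5, 10, 20, 11, 22, 15, 1]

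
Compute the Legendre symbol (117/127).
(117/127) = 117^{63} mod 127 = 1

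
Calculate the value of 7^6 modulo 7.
By repeated squaring (mod 7): 7^{1}≡0, 7^{2}≡0, 7^{4}≡0. Then 7^{6} = 7^{4+2} ≡ 0 × 0 ≡ 0 (mod 7)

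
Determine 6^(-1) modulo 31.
Since 31 is prime, by Fermat 6^(-1) ≡ 6^{29} ≡ 26 mod 31. Verify: 6 × 26 = 156 ≡ 1 mod 31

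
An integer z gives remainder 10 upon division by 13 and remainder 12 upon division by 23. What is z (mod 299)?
M = 13 × 23 = 299. M₁ = 23, y₁ ≡ 4 (mod 13). M₂ = 13, y₂ ≡ 16 (mod 23). z = 10×23×4 + 12×13×16 ≡ 127 (mod 299)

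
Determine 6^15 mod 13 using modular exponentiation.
Using Fermat: 6^{12} ≡ 1 mod 13. 15 ≡ 3 mod 12. So 6^{15} ≡ 6^{3} ≡ 8 mod 13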